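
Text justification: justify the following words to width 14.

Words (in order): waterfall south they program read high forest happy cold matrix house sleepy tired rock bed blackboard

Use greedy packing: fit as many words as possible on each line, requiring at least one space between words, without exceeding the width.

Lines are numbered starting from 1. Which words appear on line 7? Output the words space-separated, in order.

Answer: sleepy tired

Derivation:
Line 1: ['waterfall'] (min_width=9, slack=5)
Line 2: ['south', 'they'] (min_width=10, slack=4)
Line 3: ['program', 'read'] (min_width=12, slack=2)
Line 4: ['high', 'forest'] (min_width=11, slack=3)
Line 5: ['happy', 'cold'] (min_width=10, slack=4)
Line 6: ['matrix', 'house'] (min_width=12, slack=2)
Line 7: ['sleepy', 'tired'] (min_width=12, slack=2)
Line 8: ['rock', 'bed'] (min_width=8, slack=6)
Line 9: ['blackboard'] (min_width=10, slack=4)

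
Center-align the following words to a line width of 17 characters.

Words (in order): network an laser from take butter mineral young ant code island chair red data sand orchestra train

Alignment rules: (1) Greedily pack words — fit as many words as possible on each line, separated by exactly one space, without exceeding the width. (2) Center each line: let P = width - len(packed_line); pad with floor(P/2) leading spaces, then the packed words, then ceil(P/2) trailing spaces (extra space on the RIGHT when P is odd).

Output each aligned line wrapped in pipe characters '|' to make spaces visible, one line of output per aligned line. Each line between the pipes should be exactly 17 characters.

Answer: |network an laser |
|from take butter |
|mineral young ant|
|code island chair|
|  red data sand  |
| orchestra train |

Derivation:
Line 1: ['network', 'an', 'laser'] (min_width=16, slack=1)
Line 2: ['from', 'take', 'butter'] (min_width=16, slack=1)
Line 3: ['mineral', 'young', 'ant'] (min_width=17, slack=0)
Line 4: ['code', 'island', 'chair'] (min_width=17, slack=0)
Line 5: ['red', 'data', 'sand'] (min_width=13, slack=4)
Line 6: ['orchestra', 'train'] (min_width=15, slack=2)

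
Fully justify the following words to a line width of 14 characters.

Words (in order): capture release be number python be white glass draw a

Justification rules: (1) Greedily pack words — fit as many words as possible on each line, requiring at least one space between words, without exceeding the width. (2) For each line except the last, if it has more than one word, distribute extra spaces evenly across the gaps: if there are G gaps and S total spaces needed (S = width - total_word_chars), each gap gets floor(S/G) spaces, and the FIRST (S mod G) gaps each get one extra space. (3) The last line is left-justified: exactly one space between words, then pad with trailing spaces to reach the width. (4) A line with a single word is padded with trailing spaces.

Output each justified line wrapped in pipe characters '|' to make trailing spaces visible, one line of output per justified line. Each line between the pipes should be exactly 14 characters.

Line 1: ['capture'] (min_width=7, slack=7)
Line 2: ['release', 'be'] (min_width=10, slack=4)
Line 3: ['number', 'python'] (min_width=13, slack=1)
Line 4: ['be', 'white', 'glass'] (min_width=14, slack=0)
Line 5: ['draw', 'a'] (min_width=6, slack=8)

Answer: |capture       |
|release     be|
|number  python|
|be white glass|
|draw a        |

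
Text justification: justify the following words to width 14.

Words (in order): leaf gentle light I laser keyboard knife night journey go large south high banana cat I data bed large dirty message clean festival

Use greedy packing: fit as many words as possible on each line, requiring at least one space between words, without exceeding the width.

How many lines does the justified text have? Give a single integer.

Line 1: ['leaf', 'gentle'] (min_width=11, slack=3)
Line 2: ['light', 'I', 'laser'] (min_width=13, slack=1)
Line 3: ['keyboard', 'knife'] (min_width=14, slack=0)
Line 4: ['night', 'journey'] (min_width=13, slack=1)
Line 5: ['go', 'large', 'south'] (min_width=14, slack=0)
Line 6: ['high', 'banana'] (min_width=11, slack=3)
Line 7: ['cat', 'I', 'data', 'bed'] (min_width=14, slack=0)
Line 8: ['large', 'dirty'] (min_width=11, slack=3)
Line 9: ['message', 'clean'] (min_width=13, slack=1)
Line 10: ['festival'] (min_width=8, slack=6)
Total lines: 10

Answer: 10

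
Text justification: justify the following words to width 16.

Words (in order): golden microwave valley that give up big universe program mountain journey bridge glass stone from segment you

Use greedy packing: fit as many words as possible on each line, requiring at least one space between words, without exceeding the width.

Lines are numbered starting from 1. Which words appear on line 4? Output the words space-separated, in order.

Line 1: ['golden', 'microwave'] (min_width=16, slack=0)
Line 2: ['valley', 'that', 'give'] (min_width=16, slack=0)
Line 3: ['up', 'big', 'universe'] (min_width=15, slack=1)
Line 4: ['program', 'mountain'] (min_width=16, slack=0)
Line 5: ['journey', 'bridge'] (min_width=14, slack=2)
Line 6: ['glass', 'stone', 'from'] (min_width=16, slack=0)
Line 7: ['segment', 'you'] (min_width=11, slack=5)

Answer: program mountain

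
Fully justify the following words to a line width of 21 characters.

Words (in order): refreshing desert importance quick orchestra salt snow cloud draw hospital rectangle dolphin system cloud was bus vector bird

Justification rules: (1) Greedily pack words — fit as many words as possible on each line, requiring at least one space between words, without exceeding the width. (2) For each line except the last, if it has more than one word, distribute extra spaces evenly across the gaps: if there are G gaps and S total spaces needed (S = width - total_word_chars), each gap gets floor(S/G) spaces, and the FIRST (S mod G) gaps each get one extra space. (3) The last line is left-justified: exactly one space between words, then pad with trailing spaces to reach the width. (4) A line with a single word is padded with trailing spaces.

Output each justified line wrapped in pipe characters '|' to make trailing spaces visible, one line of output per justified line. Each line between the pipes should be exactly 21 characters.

Answer: |refreshing     desert|
|importance      quick|
|orchestra  salt  snow|
|cloud  draw  hospital|
|rectangle     dolphin|
|system  cloud was bus|
|vector bird          |

Derivation:
Line 1: ['refreshing', 'desert'] (min_width=17, slack=4)
Line 2: ['importance', 'quick'] (min_width=16, slack=5)
Line 3: ['orchestra', 'salt', 'snow'] (min_width=19, slack=2)
Line 4: ['cloud', 'draw', 'hospital'] (min_width=19, slack=2)
Line 5: ['rectangle', 'dolphin'] (min_width=17, slack=4)
Line 6: ['system', 'cloud', 'was', 'bus'] (min_width=20, slack=1)
Line 7: ['vector', 'bird'] (min_width=11, slack=10)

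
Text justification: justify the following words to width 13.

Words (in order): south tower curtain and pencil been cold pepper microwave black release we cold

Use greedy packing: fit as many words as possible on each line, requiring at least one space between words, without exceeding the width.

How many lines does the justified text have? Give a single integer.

Line 1: ['south', 'tower'] (min_width=11, slack=2)
Line 2: ['curtain', 'and'] (min_width=11, slack=2)
Line 3: ['pencil', 'been'] (min_width=11, slack=2)
Line 4: ['cold', 'pepper'] (min_width=11, slack=2)
Line 5: ['microwave'] (min_width=9, slack=4)
Line 6: ['black', 'release'] (min_width=13, slack=0)
Line 7: ['we', 'cold'] (min_width=7, slack=6)
Total lines: 7

Answer: 7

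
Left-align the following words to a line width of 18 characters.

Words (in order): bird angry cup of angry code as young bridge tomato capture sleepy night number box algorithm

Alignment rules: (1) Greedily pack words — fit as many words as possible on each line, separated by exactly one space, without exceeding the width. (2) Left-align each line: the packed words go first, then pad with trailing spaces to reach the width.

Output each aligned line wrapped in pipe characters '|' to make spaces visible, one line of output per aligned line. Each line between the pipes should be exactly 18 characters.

Answer: |bird angry cup of |
|angry code as     |
|young bridge      |
|tomato capture    |
|sleepy night      |
|number box        |
|algorithm         |

Derivation:
Line 1: ['bird', 'angry', 'cup', 'of'] (min_width=17, slack=1)
Line 2: ['angry', 'code', 'as'] (min_width=13, slack=5)
Line 3: ['young', 'bridge'] (min_width=12, slack=6)
Line 4: ['tomato', 'capture'] (min_width=14, slack=4)
Line 5: ['sleepy', 'night'] (min_width=12, slack=6)
Line 6: ['number', 'box'] (min_width=10, slack=8)
Line 7: ['algorithm'] (min_width=9, slack=9)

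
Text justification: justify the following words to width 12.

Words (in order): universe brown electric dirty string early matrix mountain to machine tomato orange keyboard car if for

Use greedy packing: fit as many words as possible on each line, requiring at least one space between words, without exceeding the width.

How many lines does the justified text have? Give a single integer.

Line 1: ['universe'] (min_width=8, slack=4)
Line 2: ['brown'] (min_width=5, slack=7)
Line 3: ['electric'] (min_width=8, slack=4)
Line 4: ['dirty', 'string'] (min_width=12, slack=0)
Line 5: ['early', 'matrix'] (min_width=12, slack=0)
Line 6: ['mountain', 'to'] (min_width=11, slack=1)
Line 7: ['machine'] (min_width=7, slack=5)
Line 8: ['tomato'] (min_width=6, slack=6)
Line 9: ['orange'] (min_width=6, slack=6)
Line 10: ['keyboard', 'car'] (min_width=12, slack=0)
Line 11: ['if', 'for'] (min_width=6, slack=6)
Total lines: 11

Answer: 11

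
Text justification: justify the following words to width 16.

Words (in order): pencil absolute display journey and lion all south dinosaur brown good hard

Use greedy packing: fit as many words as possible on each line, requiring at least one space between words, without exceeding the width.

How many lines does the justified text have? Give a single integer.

Answer: 5

Derivation:
Line 1: ['pencil', 'absolute'] (min_width=15, slack=1)
Line 2: ['display', 'journey'] (min_width=15, slack=1)
Line 3: ['and', 'lion', 'all'] (min_width=12, slack=4)
Line 4: ['south', 'dinosaur'] (min_width=14, slack=2)
Line 5: ['brown', 'good', 'hard'] (min_width=15, slack=1)
Total lines: 5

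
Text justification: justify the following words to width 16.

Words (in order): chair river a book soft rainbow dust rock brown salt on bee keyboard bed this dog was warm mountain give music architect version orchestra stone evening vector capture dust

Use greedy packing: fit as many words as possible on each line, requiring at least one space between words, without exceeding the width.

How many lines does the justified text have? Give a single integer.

Line 1: ['chair', 'river', 'a'] (min_width=13, slack=3)
Line 2: ['book', 'soft'] (min_width=9, slack=7)
Line 3: ['rainbow', 'dust'] (min_width=12, slack=4)
Line 4: ['rock', 'brown', 'salt'] (min_width=15, slack=1)
Line 5: ['on', 'bee', 'keyboard'] (min_width=15, slack=1)
Line 6: ['bed', 'this', 'dog', 'was'] (min_width=16, slack=0)
Line 7: ['warm', 'mountain'] (min_width=13, slack=3)
Line 8: ['give', 'music'] (min_width=10, slack=6)
Line 9: ['architect'] (min_width=9, slack=7)
Line 10: ['version'] (min_width=7, slack=9)
Line 11: ['orchestra', 'stone'] (min_width=15, slack=1)
Line 12: ['evening', 'vector'] (min_width=14, slack=2)
Line 13: ['capture', 'dust'] (min_width=12, slack=4)
Total lines: 13

Answer: 13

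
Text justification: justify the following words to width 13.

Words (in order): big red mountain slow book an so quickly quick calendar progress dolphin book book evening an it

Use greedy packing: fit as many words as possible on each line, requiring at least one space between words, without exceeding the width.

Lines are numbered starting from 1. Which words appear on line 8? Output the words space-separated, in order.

Answer: book evening

Derivation:
Line 1: ['big', 'red'] (min_width=7, slack=6)
Line 2: ['mountain', 'slow'] (min_width=13, slack=0)
Line 3: ['book', 'an', 'so'] (min_width=10, slack=3)
Line 4: ['quickly', 'quick'] (min_width=13, slack=0)
Line 5: ['calendar'] (min_width=8, slack=5)
Line 6: ['progress'] (min_width=8, slack=5)
Line 7: ['dolphin', 'book'] (min_width=12, slack=1)
Line 8: ['book', 'evening'] (min_width=12, slack=1)
Line 9: ['an', 'it'] (min_width=5, slack=8)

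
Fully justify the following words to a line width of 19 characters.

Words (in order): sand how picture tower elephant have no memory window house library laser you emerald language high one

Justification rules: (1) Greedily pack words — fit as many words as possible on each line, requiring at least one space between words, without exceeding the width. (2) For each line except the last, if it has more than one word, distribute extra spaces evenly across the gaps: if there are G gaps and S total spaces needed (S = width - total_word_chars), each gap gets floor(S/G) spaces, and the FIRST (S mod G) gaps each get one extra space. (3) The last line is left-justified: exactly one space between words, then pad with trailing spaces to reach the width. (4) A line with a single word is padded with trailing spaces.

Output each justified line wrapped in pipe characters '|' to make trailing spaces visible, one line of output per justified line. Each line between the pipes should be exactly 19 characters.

Line 1: ['sand', 'how', 'picture'] (min_width=16, slack=3)
Line 2: ['tower', 'elephant', 'have'] (min_width=19, slack=0)
Line 3: ['no', 'memory', 'window'] (min_width=16, slack=3)
Line 4: ['house', 'library', 'laser'] (min_width=19, slack=0)
Line 5: ['you', 'emerald'] (min_width=11, slack=8)
Line 6: ['language', 'high', 'one'] (min_width=17, slack=2)

Answer: |sand   how  picture|
|tower elephant have|
|no   memory  window|
|house library laser|
|you         emerald|
|language high one  |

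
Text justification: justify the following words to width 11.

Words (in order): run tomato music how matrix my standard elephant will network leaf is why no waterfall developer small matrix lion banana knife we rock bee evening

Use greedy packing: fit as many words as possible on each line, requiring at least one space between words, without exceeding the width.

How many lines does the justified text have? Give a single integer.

Answer: 17

Derivation:
Line 1: ['run', 'tomato'] (min_width=10, slack=1)
Line 2: ['music', 'how'] (min_width=9, slack=2)
Line 3: ['matrix', 'my'] (min_width=9, slack=2)
Line 4: ['standard'] (min_width=8, slack=3)
Line 5: ['elephant'] (min_width=8, slack=3)
Line 6: ['will'] (min_width=4, slack=7)
Line 7: ['network'] (min_width=7, slack=4)
Line 8: ['leaf', 'is', 'why'] (min_width=11, slack=0)
Line 9: ['no'] (min_width=2, slack=9)
Line 10: ['waterfall'] (min_width=9, slack=2)
Line 11: ['developer'] (min_width=9, slack=2)
Line 12: ['small'] (min_width=5, slack=6)
Line 13: ['matrix', 'lion'] (min_width=11, slack=0)
Line 14: ['banana'] (min_width=6, slack=5)
Line 15: ['knife', 'we'] (min_width=8, slack=3)
Line 16: ['rock', 'bee'] (min_width=8, slack=3)
Line 17: ['evening'] (min_width=7, slack=4)
Total lines: 17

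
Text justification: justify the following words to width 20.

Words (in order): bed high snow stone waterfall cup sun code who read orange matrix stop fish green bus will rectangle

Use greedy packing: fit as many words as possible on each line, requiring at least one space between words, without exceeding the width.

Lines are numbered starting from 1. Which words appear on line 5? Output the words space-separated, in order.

Answer: green bus will

Derivation:
Line 1: ['bed', 'high', 'snow', 'stone'] (min_width=19, slack=1)
Line 2: ['waterfall', 'cup', 'sun'] (min_width=17, slack=3)
Line 3: ['code', 'who', 'read', 'orange'] (min_width=20, slack=0)
Line 4: ['matrix', 'stop', 'fish'] (min_width=16, slack=4)
Line 5: ['green', 'bus', 'will'] (min_width=14, slack=6)
Line 6: ['rectangle'] (min_width=9, slack=11)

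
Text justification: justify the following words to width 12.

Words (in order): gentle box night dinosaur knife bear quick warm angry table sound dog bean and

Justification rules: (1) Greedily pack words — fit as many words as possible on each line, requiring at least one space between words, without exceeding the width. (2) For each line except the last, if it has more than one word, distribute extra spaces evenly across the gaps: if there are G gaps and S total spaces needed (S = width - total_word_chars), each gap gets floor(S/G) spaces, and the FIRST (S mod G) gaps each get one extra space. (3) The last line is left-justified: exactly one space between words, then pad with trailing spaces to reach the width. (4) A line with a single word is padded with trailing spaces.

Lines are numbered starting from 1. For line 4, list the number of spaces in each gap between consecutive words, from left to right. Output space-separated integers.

Answer: 3

Derivation:
Line 1: ['gentle', 'box'] (min_width=10, slack=2)
Line 2: ['night'] (min_width=5, slack=7)
Line 3: ['dinosaur'] (min_width=8, slack=4)
Line 4: ['knife', 'bear'] (min_width=10, slack=2)
Line 5: ['quick', 'warm'] (min_width=10, slack=2)
Line 6: ['angry', 'table'] (min_width=11, slack=1)
Line 7: ['sound', 'dog'] (min_width=9, slack=3)
Line 8: ['bean', 'and'] (min_width=8, slack=4)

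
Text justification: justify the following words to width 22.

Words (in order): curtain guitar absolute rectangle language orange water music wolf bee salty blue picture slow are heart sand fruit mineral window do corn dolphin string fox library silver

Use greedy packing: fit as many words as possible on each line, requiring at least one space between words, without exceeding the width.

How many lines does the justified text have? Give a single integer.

Answer: 9

Derivation:
Line 1: ['curtain', 'guitar'] (min_width=14, slack=8)
Line 2: ['absolute', 'rectangle'] (min_width=18, slack=4)
Line 3: ['language', 'orange', 'water'] (min_width=21, slack=1)
Line 4: ['music', 'wolf', 'bee', 'salty'] (min_width=20, slack=2)
Line 5: ['blue', 'picture', 'slow', 'are'] (min_width=21, slack=1)
Line 6: ['heart', 'sand', 'fruit'] (min_width=16, slack=6)
Line 7: ['mineral', 'window', 'do', 'corn'] (min_width=22, slack=0)
Line 8: ['dolphin', 'string', 'fox'] (min_width=18, slack=4)
Line 9: ['library', 'silver'] (min_width=14, slack=8)
Total lines: 9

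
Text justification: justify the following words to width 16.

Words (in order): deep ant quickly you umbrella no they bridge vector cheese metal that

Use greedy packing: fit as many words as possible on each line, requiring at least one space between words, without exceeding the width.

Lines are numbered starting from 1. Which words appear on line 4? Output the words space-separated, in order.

Answer: vector cheese

Derivation:
Line 1: ['deep', 'ant', 'quickly'] (min_width=16, slack=0)
Line 2: ['you', 'umbrella', 'no'] (min_width=15, slack=1)
Line 3: ['they', 'bridge'] (min_width=11, slack=5)
Line 4: ['vector', 'cheese'] (min_width=13, slack=3)
Line 5: ['metal', 'that'] (min_width=10, slack=6)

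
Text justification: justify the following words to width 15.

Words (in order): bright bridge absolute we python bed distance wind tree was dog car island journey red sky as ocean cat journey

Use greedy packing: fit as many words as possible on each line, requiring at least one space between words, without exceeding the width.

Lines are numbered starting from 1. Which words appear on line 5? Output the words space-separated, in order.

Answer: tree was dog

Derivation:
Line 1: ['bright', 'bridge'] (min_width=13, slack=2)
Line 2: ['absolute', 'we'] (min_width=11, slack=4)
Line 3: ['python', 'bed'] (min_width=10, slack=5)
Line 4: ['distance', 'wind'] (min_width=13, slack=2)
Line 5: ['tree', 'was', 'dog'] (min_width=12, slack=3)
Line 6: ['car', 'island'] (min_width=10, slack=5)
Line 7: ['journey', 'red', 'sky'] (min_width=15, slack=0)
Line 8: ['as', 'ocean', 'cat'] (min_width=12, slack=3)
Line 9: ['journey'] (min_width=7, slack=8)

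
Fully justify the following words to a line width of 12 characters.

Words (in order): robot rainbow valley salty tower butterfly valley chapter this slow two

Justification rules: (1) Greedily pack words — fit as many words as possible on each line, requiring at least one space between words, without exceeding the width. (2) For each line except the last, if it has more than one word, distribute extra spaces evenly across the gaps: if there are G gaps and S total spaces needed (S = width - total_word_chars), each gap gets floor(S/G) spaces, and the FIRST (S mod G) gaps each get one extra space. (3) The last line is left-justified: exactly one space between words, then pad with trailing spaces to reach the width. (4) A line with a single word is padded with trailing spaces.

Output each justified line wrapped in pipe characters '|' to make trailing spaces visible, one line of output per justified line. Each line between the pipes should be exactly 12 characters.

Line 1: ['robot'] (min_width=5, slack=7)
Line 2: ['rainbow'] (min_width=7, slack=5)
Line 3: ['valley', 'salty'] (min_width=12, slack=0)
Line 4: ['tower'] (min_width=5, slack=7)
Line 5: ['butterfly'] (min_width=9, slack=3)
Line 6: ['valley'] (min_width=6, slack=6)
Line 7: ['chapter', 'this'] (min_width=12, slack=0)
Line 8: ['slow', 'two'] (min_width=8, slack=4)

Answer: |robot       |
|rainbow     |
|valley salty|
|tower       |
|butterfly   |
|valley      |
|chapter this|
|slow two    |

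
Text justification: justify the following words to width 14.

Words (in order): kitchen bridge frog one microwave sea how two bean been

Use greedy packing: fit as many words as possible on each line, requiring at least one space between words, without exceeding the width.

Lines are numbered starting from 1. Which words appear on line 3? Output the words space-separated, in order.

Answer: microwave sea

Derivation:
Line 1: ['kitchen', 'bridge'] (min_width=14, slack=0)
Line 2: ['frog', 'one'] (min_width=8, slack=6)
Line 3: ['microwave', 'sea'] (min_width=13, slack=1)
Line 4: ['how', 'two', 'bean'] (min_width=12, slack=2)
Line 5: ['been'] (min_width=4, slack=10)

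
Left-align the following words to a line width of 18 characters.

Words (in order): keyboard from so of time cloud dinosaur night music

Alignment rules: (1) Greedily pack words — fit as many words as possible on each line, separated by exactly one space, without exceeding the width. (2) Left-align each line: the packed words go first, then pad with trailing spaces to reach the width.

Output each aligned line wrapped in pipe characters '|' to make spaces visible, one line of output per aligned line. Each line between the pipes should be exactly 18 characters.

Line 1: ['keyboard', 'from', 'so'] (min_width=16, slack=2)
Line 2: ['of', 'time', 'cloud'] (min_width=13, slack=5)
Line 3: ['dinosaur', 'night'] (min_width=14, slack=4)
Line 4: ['music'] (min_width=5, slack=13)

Answer: |keyboard from so  |
|of time cloud     |
|dinosaur night    |
|music             |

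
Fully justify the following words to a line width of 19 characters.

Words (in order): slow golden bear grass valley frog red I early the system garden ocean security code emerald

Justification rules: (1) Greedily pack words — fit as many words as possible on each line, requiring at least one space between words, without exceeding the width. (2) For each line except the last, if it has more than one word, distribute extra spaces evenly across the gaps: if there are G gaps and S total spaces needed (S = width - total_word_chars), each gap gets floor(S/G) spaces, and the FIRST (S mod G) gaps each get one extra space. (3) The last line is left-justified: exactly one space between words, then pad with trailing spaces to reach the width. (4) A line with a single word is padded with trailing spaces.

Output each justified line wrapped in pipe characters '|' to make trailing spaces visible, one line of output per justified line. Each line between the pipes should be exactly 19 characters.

Line 1: ['slow', 'golden', 'bear'] (min_width=16, slack=3)
Line 2: ['grass', 'valley', 'frog'] (min_width=17, slack=2)
Line 3: ['red', 'I', 'early', 'the'] (min_width=15, slack=4)
Line 4: ['system', 'garden', 'ocean'] (min_width=19, slack=0)
Line 5: ['security', 'code'] (min_width=13, slack=6)
Line 6: ['emerald'] (min_width=7, slack=12)

Answer: |slow   golden  bear|
|grass  valley  frog|
|red   I  early  the|
|system garden ocean|
|security       code|
|emerald            |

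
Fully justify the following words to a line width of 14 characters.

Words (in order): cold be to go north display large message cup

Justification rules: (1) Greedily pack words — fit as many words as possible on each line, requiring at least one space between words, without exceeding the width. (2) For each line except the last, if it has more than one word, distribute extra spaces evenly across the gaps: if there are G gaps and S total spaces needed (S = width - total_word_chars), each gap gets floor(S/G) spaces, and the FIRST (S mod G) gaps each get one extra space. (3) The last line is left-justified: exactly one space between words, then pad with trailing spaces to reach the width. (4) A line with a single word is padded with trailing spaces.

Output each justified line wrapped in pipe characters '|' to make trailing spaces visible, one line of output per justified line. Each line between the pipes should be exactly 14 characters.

Line 1: ['cold', 'be', 'to', 'go'] (min_width=13, slack=1)
Line 2: ['north', 'display'] (min_width=13, slack=1)
Line 3: ['large', 'message'] (min_width=13, slack=1)
Line 4: ['cup'] (min_width=3, slack=11)

Answer: |cold  be to go|
|north  display|
|large  message|
|cup           |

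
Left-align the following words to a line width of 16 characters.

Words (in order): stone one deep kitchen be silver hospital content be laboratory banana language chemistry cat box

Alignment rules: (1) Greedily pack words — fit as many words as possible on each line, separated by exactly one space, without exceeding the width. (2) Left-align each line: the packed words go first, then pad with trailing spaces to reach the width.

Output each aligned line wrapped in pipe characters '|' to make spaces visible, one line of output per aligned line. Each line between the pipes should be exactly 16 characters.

Answer: |stone one deep  |
|kitchen be      |
|silver hospital |
|content be      |
|laboratory      |
|banana language |
|chemistry cat   |
|box             |

Derivation:
Line 1: ['stone', 'one', 'deep'] (min_width=14, slack=2)
Line 2: ['kitchen', 'be'] (min_width=10, slack=6)
Line 3: ['silver', 'hospital'] (min_width=15, slack=1)
Line 4: ['content', 'be'] (min_width=10, slack=6)
Line 5: ['laboratory'] (min_width=10, slack=6)
Line 6: ['banana', 'language'] (min_width=15, slack=1)
Line 7: ['chemistry', 'cat'] (min_width=13, slack=3)
Line 8: ['box'] (min_width=3, slack=13)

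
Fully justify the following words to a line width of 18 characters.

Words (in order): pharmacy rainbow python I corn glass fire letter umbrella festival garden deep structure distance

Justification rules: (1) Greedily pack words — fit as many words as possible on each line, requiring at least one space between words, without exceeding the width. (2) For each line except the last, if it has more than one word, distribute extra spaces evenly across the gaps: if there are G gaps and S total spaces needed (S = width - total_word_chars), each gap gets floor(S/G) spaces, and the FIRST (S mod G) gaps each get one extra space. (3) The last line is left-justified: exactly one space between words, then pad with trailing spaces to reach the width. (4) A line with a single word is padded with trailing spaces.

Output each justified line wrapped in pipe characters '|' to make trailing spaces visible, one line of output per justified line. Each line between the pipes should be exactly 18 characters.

Line 1: ['pharmacy', 'rainbow'] (min_width=16, slack=2)
Line 2: ['python', 'I', 'corn'] (min_width=13, slack=5)
Line 3: ['glass', 'fire', 'letter'] (min_width=17, slack=1)
Line 4: ['umbrella', 'festival'] (min_width=17, slack=1)
Line 5: ['garden', 'deep'] (min_width=11, slack=7)
Line 6: ['structure', 'distance'] (min_width=18, slack=0)

Answer: |pharmacy   rainbow|
|python    I   corn|
|glass  fire letter|
|umbrella  festival|
|garden        deep|
|structure distance|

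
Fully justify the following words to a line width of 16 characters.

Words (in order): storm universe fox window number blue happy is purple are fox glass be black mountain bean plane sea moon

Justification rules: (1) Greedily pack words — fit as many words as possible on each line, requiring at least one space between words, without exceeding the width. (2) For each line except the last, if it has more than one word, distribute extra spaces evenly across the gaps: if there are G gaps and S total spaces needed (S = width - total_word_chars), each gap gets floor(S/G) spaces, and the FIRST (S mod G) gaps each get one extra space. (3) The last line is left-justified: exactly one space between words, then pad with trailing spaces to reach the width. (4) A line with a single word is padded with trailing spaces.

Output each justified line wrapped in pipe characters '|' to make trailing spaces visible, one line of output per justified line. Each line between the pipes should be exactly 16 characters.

Answer: |storm   universe|
|fox       window|
|number      blue|
|happy  is purple|
|are fox glass be|
|black   mountain|
|bean  plane  sea|
|moon            |

Derivation:
Line 1: ['storm', 'universe'] (min_width=14, slack=2)
Line 2: ['fox', 'window'] (min_width=10, slack=6)
Line 3: ['number', 'blue'] (min_width=11, slack=5)
Line 4: ['happy', 'is', 'purple'] (min_width=15, slack=1)
Line 5: ['are', 'fox', 'glass', 'be'] (min_width=16, slack=0)
Line 6: ['black', 'mountain'] (min_width=14, slack=2)
Line 7: ['bean', 'plane', 'sea'] (min_width=14, slack=2)
Line 8: ['moon'] (min_width=4, slack=12)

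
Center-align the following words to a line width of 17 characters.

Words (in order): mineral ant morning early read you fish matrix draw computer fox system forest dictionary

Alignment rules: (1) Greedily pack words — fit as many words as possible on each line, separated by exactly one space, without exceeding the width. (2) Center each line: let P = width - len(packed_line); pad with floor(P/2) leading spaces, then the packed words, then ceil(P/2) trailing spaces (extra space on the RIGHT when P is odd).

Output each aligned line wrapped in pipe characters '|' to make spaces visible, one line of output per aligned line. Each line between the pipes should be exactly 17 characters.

Line 1: ['mineral', 'ant'] (min_width=11, slack=6)
Line 2: ['morning', 'early'] (min_width=13, slack=4)
Line 3: ['read', 'you', 'fish'] (min_width=13, slack=4)
Line 4: ['matrix', 'draw'] (min_width=11, slack=6)
Line 5: ['computer', 'fox'] (min_width=12, slack=5)
Line 6: ['system', 'forest'] (min_width=13, slack=4)
Line 7: ['dictionary'] (min_width=10, slack=7)

Answer: |   mineral ant   |
|  morning early  |
|  read you fish  |
|   matrix draw   |
|  computer fox   |
|  system forest  |
|   dictionary    |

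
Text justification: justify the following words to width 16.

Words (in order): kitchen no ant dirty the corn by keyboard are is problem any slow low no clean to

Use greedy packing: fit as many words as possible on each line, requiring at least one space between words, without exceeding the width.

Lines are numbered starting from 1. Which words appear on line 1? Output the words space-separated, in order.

Line 1: ['kitchen', 'no', 'ant'] (min_width=14, slack=2)
Line 2: ['dirty', 'the', 'corn'] (min_width=14, slack=2)
Line 3: ['by', 'keyboard', 'are'] (min_width=15, slack=1)
Line 4: ['is', 'problem', 'any'] (min_width=14, slack=2)
Line 5: ['slow', 'low', 'no'] (min_width=11, slack=5)
Line 6: ['clean', 'to'] (min_width=8, slack=8)

Answer: kitchen no ant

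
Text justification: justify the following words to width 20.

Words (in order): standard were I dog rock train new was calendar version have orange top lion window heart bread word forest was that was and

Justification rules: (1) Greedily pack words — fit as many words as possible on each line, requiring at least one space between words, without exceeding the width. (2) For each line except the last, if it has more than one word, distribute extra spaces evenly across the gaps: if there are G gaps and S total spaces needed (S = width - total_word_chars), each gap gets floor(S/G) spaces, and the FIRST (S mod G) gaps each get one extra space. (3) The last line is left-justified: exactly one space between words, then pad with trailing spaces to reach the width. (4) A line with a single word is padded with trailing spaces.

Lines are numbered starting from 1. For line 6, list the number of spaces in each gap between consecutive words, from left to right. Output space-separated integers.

Line 1: ['standard', 'were', 'I', 'dog'] (min_width=19, slack=1)
Line 2: ['rock', 'train', 'new', 'was'] (min_width=18, slack=2)
Line 3: ['calendar', 'version'] (min_width=16, slack=4)
Line 4: ['have', 'orange', 'top', 'lion'] (min_width=20, slack=0)
Line 5: ['window', 'heart', 'bread'] (min_width=18, slack=2)
Line 6: ['word', 'forest', 'was', 'that'] (min_width=20, slack=0)
Line 7: ['was', 'and'] (min_width=7, slack=13)

Answer: 1 1 1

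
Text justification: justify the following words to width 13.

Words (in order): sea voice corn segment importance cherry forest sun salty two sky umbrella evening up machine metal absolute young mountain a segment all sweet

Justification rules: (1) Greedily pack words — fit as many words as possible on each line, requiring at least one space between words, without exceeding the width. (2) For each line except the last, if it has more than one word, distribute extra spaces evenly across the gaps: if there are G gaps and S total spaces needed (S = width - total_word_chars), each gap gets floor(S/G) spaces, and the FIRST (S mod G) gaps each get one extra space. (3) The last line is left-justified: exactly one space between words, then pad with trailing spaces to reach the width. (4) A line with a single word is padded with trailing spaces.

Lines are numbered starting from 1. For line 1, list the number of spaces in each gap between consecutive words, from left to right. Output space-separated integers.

Line 1: ['sea', 'voice'] (min_width=9, slack=4)
Line 2: ['corn', 'segment'] (min_width=12, slack=1)
Line 3: ['importance'] (min_width=10, slack=3)
Line 4: ['cherry', 'forest'] (min_width=13, slack=0)
Line 5: ['sun', 'salty', 'two'] (min_width=13, slack=0)
Line 6: ['sky', 'umbrella'] (min_width=12, slack=1)
Line 7: ['evening', 'up'] (min_width=10, slack=3)
Line 8: ['machine', 'metal'] (min_width=13, slack=0)
Line 9: ['absolute'] (min_width=8, slack=5)
Line 10: ['young'] (min_width=5, slack=8)
Line 11: ['mountain', 'a'] (min_width=10, slack=3)
Line 12: ['segment', 'all'] (min_width=11, slack=2)
Line 13: ['sweet'] (min_width=5, slack=8)

Answer: 5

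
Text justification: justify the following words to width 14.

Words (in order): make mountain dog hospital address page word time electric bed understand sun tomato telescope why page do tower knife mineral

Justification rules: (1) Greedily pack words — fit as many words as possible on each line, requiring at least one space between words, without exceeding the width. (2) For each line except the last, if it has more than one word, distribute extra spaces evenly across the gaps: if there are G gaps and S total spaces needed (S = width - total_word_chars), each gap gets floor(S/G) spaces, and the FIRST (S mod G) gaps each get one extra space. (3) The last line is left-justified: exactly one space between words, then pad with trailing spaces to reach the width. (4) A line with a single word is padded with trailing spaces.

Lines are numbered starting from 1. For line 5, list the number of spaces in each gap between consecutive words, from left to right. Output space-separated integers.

Answer: 3

Derivation:
Line 1: ['make', 'mountain'] (min_width=13, slack=1)
Line 2: ['dog', 'hospital'] (min_width=12, slack=2)
Line 3: ['address', 'page'] (min_width=12, slack=2)
Line 4: ['word', 'time'] (min_width=9, slack=5)
Line 5: ['electric', 'bed'] (min_width=12, slack=2)
Line 6: ['understand', 'sun'] (min_width=14, slack=0)
Line 7: ['tomato'] (min_width=6, slack=8)
Line 8: ['telescope', 'why'] (min_width=13, slack=1)
Line 9: ['page', 'do', 'tower'] (min_width=13, slack=1)
Line 10: ['knife', 'mineral'] (min_width=13, slack=1)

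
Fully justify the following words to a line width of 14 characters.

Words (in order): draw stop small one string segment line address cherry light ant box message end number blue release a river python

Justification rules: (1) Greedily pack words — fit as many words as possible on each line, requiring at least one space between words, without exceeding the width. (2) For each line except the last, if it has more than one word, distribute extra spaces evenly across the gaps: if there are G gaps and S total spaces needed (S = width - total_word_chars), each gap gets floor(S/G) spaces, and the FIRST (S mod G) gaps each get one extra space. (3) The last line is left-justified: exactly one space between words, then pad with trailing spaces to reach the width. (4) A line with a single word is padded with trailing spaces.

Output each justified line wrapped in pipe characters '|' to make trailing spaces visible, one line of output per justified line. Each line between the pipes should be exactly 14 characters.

Line 1: ['draw', 'stop'] (min_width=9, slack=5)
Line 2: ['small', 'one'] (min_width=9, slack=5)
Line 3: ['string', 'segment'] (min_width=14, slack=0)
Line 4: ['line', 'address'] (min_width=12, slack=2)
Line 5: ['cherry', 'light'] (min_width=12, slack=2)
Line 6: ['ant', 'box'] (min_width=7, slack=7)
Line 7: ['message', 'end'] (min_width=11, slack=3)
Line 8: ['number', 'blue'] (min_width=11, slack=3)
Line 9: ['release', 'a'] (min_width=9, slack=5)
Line 10: ['river', 'python'] (min_width=12, slack=2)

Answer: |draw      stop|
|small      one|
|string segment|
|line   address|
|cherry   light|
|ant        box|
|message    end|
|number    blue|
|release      a|
|river python  |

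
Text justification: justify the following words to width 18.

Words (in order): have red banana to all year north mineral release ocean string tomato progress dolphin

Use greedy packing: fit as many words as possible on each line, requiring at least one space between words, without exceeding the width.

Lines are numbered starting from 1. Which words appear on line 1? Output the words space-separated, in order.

Answer: have red banana to

Derivation:
Line 1: ['have', 'red', 'banana', 'to'] (min_width=18, slack=0)
Line 2: ['all', 'year', 'north'] (min_width=14, slack=4)
Line 3: ['mineral', 'release'] (min_width=15, slack=3)
Line 4: ['ocean', 'string'] (min_width=12, slack=6)
Line 5: ['tomato', 'progress'] (min_width=15, slack=3)
Line 6: ['dolphin'] (min_width=7, slack=11)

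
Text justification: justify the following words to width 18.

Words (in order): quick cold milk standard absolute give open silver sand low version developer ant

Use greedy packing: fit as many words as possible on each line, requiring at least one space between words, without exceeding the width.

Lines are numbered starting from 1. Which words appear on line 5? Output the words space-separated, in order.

Answer: developer ant

Derivation:
Line 1: ['quick', 'cold', 'milk'] (min_width=15, slack=3)
Line 2: ['standard', 'absolute'] (min_width=17, slack=1)
Line 3: ['give', 'open', 'silver'] (min_width=16, slack=2)
Line 4: ['sand', 'low', 'version'] (min_width=16, slack=2)
Line 5: ['developer', 'ant'] (min_width=13, slack=5)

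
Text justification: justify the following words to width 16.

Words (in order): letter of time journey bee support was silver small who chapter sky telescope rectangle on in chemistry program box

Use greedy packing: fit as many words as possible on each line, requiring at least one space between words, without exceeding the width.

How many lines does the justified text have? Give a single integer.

Answer: 9

Derivation:
Line 1: ['letter', 'of', 'time'] (min_width=14, slack=2)
Line 2: ['journey', 'bee'] (min_width=11, slack=5)
Line 3: ['support', 'was'] (min_width=11, slack=5)
Line 4: ['silver', 'small', 'who'] (min_width=16, slack=0)
Line 5: ['chapter', 'sky'] (min_width=11, slack=5)
Line 6: ['telescope'] (min_width=9, slack=7)
Line 7: ['rectangle', 'on', 'in'] (min_width=15, slack=1)
Line 8: ['chemistry'] (min_width=9, slack=7)
Line 9: ['program', 'box'] (min_width=11, slack=5)
Total lines: 9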